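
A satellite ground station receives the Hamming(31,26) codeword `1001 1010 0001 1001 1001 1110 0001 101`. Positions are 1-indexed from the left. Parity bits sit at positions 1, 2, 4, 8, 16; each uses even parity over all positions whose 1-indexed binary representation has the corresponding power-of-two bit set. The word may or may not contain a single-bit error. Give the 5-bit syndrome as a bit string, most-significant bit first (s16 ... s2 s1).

11001

s1: b1⊕b3⊕b5⊕b7⊕b9⊕b11⊕b13⊕b15⊕b17⊕b19⊕b21⊕b23⊕b25⊕b27⊕b29⊕b31 = 1⊕0⊕1⊕1⊕0⊕0⊕1⊕0⊕1⊕0⊕1⊕1⊕0⊕0⊕1⊕1 = 1
s2: b2⊕b3⊕b6⊕b7⊕b10⊕b11⊕b14⊕b15⊕b18⊕b19⊕b22⊕b23⊕b26⊕b27⊕b30⊕b31 = 0⊕0⊕0⊕1⊕0⊕0⊕0⊕0⊕0⊕0⊕1⊕1⊕0⊕0⊕0⊕1 = 0
s4: b4⊕b5⊕b6⊕b7⊕b12⊕b13⊕b14⊕b15⊕b20⊕b21⊕b22⊕b23⊕b28⊕b29⊕b30⊕b31 = 1⊕1⊕0⊕1⊕1⊕1⊕0⊕0⊕1⊕1⊕1⊕1⊕1⊕1⊕0⊕1 = 0
s8: b8⊕b9⊕b10⊕b11⊕b12⊕b13⊕b14⊕b15⊕b24⊕b25⊕b26⊕b27⊕b28⊕b29⊕b30⊕b31 = 0⊕0⊕0⊕0⊕1⊕1⊕0⊕0⊕0⊕0⊕0⊕0⊕1⊕1⊕0⊕1 = 1
s16: b16⊕b17⊕b18⊕b19⊕b20⊕b21⊕b22⊕b23⊕b24⊕b25⊕b26⊕b27⊕b28⊕b29⊕b30⊕b31 = 1⊕1⊕0⊕0⊕1⊕1⊕1⊕1⊕0⊕0⊕0⊕0⊕1⊕1⊕0⊕1 = 1
Syndrome (s16...s1) = 11001 → position 25.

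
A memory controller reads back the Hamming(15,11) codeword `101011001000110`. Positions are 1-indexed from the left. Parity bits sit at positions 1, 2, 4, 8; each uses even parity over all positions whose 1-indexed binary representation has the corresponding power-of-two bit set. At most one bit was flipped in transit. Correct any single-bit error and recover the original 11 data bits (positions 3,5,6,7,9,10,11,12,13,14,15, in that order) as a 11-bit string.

11101010110

s1: b1⊕b3⊕b5⊕b7⊕b9⊕b11⊕b13⊕b15 = 1⊕1⊕1⊕0⊕1⊕0⊕1⊕0 = 1
s2: b2⊕b3⊕b6⊕b7⊕b10⊕b11⊕b14⊕b15 = 0⊕1⊕1⊕0⊕0⊕0⊕1⊕0 = 1
s4: b4⊕b5⊕b6⊕b7⊕b12⊕b13⊕b14⊕b15 = 0⊕1⊕1⊕0⊕0⊕1⊕1⊕0 = 0
s8: b8⊕b9⊕b10⊕b11⊕b12⊕b13⊕b14⊕b15 = 0⊕1⊕0⊕0⊕0⊕1⊕1⊕0 = 1
Syndrome (s8...s1) = 1011 → position 11.
Flip bit 11: corrected codeword = 101011001010110
Data bits at positions 3,5,6,7,9,10,11,12,13,14,15: 11101010110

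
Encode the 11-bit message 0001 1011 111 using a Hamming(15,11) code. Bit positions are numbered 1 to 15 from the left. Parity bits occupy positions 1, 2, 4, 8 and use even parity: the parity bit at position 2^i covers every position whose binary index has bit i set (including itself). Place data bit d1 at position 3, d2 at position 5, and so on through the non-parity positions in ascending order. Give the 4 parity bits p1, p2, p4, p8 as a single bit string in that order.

Place data bits at non-power-of-two positions: b3=0, b5=0, b6=0, b7=1, b9=1, b10=0, b11=1, b12=1, b13=1, b14=1, b15=1.
p1 = XOR of data positions {3,5,7,9,11,13,15} = 0⊕0⊕1⊕1⊕1⊕1⊕1 = 1
p2 = XOR of data positions {3,6,7,10,11,14,15} = 0⊕0⊕1⊕0⊕1⊕1⊕1 = 0
p4 = XOR of data positions {5,6,7,12,13,14,15} = 0⊕0⊕1⊕1⊕1⊕1⊕1 = 1
p8 = XOR of data positions {9,10,11,12,13,14,15} = 1⊕0⊕1⊕1⊕1⊕1⊕1 = 0
Parity bits p1,p2,p4,p8 = 1010

1010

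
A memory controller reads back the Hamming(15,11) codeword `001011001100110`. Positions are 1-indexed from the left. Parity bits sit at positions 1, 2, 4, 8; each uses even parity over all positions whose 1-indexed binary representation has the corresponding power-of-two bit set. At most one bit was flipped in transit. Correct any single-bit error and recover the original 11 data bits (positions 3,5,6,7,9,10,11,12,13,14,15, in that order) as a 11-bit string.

s1: b1⊕b3⊕b5⊕b7⊕b9⊕b11⊕b13⊕b15 = 0⊕1⊕1⊕0⊕1⊕0⊕1⊕0 = 0
s2: b2⊕b3⊕b6⊕b7⊕b10⊕b11⊕b14⊕b15 = 0⊕1⊕1⊕0⊕1⊕0⊕1⊕0 = 0
s4: b4⊕b5⊕b6⊕b7⊕b12⊕b13⊕b14⊕b15 = 0⊕1⊕1⊕0⊕0⊕1⊕1⊕0 = 0
s8: b8⊕b9⊕b10⊕b11⊕b12⊕b13⊕b14⊕b15 = 0⊕1⊕1⊕0⊕0⊕1⊕1⊕0 = 0
Syndrome (s8...s1) = 0000 → position 0 (no error).
No correction needed.
Data bits at positions 3,5,6,7,9,10,11,12,13,14,15: 11101100110

11101100110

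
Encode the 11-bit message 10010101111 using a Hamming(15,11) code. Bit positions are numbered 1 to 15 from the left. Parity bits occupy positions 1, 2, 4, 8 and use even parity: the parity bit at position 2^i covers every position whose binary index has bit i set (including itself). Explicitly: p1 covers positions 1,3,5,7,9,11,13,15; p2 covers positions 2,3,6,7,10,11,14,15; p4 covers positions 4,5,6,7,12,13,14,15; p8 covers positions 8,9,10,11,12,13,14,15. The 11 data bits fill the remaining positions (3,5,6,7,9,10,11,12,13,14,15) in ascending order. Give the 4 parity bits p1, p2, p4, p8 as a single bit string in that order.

Place data bits at non-power-of-two positions: b3=1, b5=0, b6=0, b7=1, b9=0, b10=1, b11=0, b12=1, b13=1, b14=1, b15=1.
p1 = XOR of data positions {3,5,7,9,11,13,15} = 1⊕0⊕1⊕0⊕0⊕1⊕1 = 0
p2 = XOR of data positions {3,6,7,10,11,14,15} = 1⊕0⊕1⊕1⊕0⊕1⊕1 = 1
p4 = XOR of data positions {5,6,7,12,13,14,15} = 0⊕0⊕1⊕1⊕1⊕1⊕1 = 1
p8 = XOR of data positions {9,10,11,12,13,14,15} = 0⊕1⊕0⊕1⊕1⊕1⊕1 = 1
Parity bits p1,p2,p4,p8 = 0111

0111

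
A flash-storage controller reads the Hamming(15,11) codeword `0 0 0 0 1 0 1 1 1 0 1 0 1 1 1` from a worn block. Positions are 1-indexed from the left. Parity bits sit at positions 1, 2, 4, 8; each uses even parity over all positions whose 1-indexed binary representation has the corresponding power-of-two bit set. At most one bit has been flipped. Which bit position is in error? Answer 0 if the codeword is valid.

4

s1: b1⊕b3⊕b5⊕b7⊕b9⊕b11⊕b13⊕b15 = 0⊕0⊕1⊕1⊕1⊕1⊕1⊕1 = 0
s2: b2⊕b3⊕b6⊕b7⊕b10⊕b11⊕b14⊕b15 = 0⊕0⊕0⊕1⊕0⊕1⊕1⊕1 = 0
s4: b4⊕b5⊕b6⊕b7⊕b12⊕b13⊕b14⊕b15 = 0⊕1⊕0⊕1⊕0⊕1⊕1⊕1 = 1
s8: b8⊕b9⊕b10⊕b11⊕b12⊕b13⊕b14⊕b15 = 1⊕1⊕0⊕1⊕0⊕1⊕1⊕1 = 0
Syndrome (s8...s1) = 0100 → position 4.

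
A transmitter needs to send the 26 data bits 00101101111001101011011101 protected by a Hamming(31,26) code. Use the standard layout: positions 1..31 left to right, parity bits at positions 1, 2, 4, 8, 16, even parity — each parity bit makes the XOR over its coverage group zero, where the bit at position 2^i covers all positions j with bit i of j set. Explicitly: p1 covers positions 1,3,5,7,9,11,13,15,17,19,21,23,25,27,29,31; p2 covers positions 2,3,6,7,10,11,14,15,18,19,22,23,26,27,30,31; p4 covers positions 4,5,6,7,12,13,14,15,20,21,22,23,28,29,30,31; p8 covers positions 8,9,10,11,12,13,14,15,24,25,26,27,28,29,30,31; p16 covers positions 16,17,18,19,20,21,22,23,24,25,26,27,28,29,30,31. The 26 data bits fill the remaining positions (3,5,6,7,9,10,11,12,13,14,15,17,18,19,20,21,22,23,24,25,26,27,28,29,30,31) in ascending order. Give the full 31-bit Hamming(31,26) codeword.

Place data bits at non-power-of-two positions: b3=0, b5=0, b6=1, b7=0, b9=1, b10=1, b11=0, b12=1, b13=1, b14=1, b15=1, b17=0, b18=0, b19=1, b20=1, b21=0, b22=1, b23=0, b24=1, b25=1, b26=0, b27=1, b28=1, b29=1, b30=0, b31=1.
p1 = XOR of data positions {3,5,7,9,11,13,15,17,19,21,23,25,27,29,31} = 0⊕0⊕0⊕1⊕0⊕1⊕1⊕0⊕1⊕0⊕0⊕1⊕1⊕1⊕1 = 0
p2 = XOR of data positions {3,6,7,10,11,14,15,18,19,22,23,26,27,30,31} = 0⊕1⊕0⊕1⊕0⊕1⊕1⊕0⊕1⊕1⊕0⊕0⊕1⊕0⊕1 = 0
p4 = XOR of data positions {5,6,7,12,13,14,15,20,21,22,23,28,29,30,31} = 0⊕1⊕0⊕1⊕1⊕1⊕1⊕1⊕0⊕1⊕0⊕1⊕1⊕0⊕1 = 0
p8 = XOR of data positions {9,10,11,12,13,14,15,24,25,26,27,28,29,30,31} = 1⊕1⊕0⊕1⊕1⊕1⊕1⊕1⊕1⊕0⊕1⊕1⊕1⊕0⊕1 = 0
p16 = XOR of data positions {17,18,19,20,21,22,23,24,25,26,27,28,29,30,31} = 0⊕0⊕1⊕1⊕0⊕1⊕0⊕1⊕1⊕0⊕1⊕1⊕1⊕0⊕1 = 1
Codeword b1..b31 = 0000010011011111001101011011101

0000010011011111001101011011101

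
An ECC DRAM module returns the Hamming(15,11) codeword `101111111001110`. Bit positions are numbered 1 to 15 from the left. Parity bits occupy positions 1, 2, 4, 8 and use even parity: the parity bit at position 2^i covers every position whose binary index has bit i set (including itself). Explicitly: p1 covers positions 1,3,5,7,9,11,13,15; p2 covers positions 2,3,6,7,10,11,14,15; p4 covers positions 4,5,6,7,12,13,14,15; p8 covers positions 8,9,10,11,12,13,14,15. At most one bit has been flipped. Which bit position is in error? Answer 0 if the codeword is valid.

s1: b1⊕b3⊕b5⊕b7⊕b9⊕b11⊕b13⊕b15 = 1⊕1⊕1⊕1⊕1⊕0⊕1⊕0 = 0
s2: b2⊕b3⊕b6⊕b7⊕b10⊕b11⊕b14⊕b15 = 0⊕1⊕1⊕1⊕0⊕0⊕1⊕0 = 0
s4: b4⊕b5⊕b6⊕b7⊕b12⊕b13⊕b14⊕b15 = 1⊕1⊕1⊕1⊕1⊕1⊕1⊕0 = 1
s8: b8⊕b9⊕b10⊕b11⊕b12⊕b13⊕b14⊕b15 = 1⊕1⊕0⊕0⊕1⊕1⊕1⊕0 = 1
Syndrome (s8...s1) = 1100 → position 12.

12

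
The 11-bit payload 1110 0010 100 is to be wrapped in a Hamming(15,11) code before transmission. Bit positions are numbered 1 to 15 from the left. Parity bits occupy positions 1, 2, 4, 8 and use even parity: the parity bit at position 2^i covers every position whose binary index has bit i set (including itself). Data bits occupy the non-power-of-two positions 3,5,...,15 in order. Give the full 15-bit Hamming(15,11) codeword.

011111000010100

Place data bits at non-power-of-two positions: b3=1, b5=1, b6=1, b7=0, b9=0, b10=0, b11=1, b12=0, b13=1, b14=0, b15=0.
p1 = XOR of data positions {3,5,7,9,11,13,15} = 1⊕1⊕0⊕0⊕1⊕1⊕0 = 0
p2 = XOR of data positions {3,6,7,10,11,14,15} = 1⊕1⊕0⊕0⊕1⊕0⊕0 = 1
p4 = XOR of data positions {5,6,7,12,13,14,15} = 1⊕1⊕0⊕0⊕1⊕0⊕0 = 1
p8 = XOR of data positions {9,10,11,12,13,14,15} = 0⊕0⊕1⊕0⊕1⊕0⊕0 = 0
Codeword b1..b15 = 011111000010100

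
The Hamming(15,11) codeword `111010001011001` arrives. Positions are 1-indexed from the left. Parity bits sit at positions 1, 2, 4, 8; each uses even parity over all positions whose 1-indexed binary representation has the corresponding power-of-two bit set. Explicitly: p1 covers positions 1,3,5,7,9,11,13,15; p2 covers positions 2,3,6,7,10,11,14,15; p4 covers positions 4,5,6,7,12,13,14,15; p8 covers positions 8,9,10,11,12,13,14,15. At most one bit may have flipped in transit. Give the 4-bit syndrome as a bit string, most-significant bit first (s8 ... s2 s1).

0100

s1: b1⊕b3⊕b5⊕b7⊕b9⊕b11⊕b13⊕b15 = 1⊕1⊕1⊕0⊕1⊕1⊕0⊕1 = 0
s2: b2⊕b3⊕b6⊕b7⊕b10⊕b11⊕b14⊕b15 = 1⊕1⊕0⊕0⊕0⊕1⊕0⊕1 = 0
s4: b4⊕b5⊕b6⊕b7⊕b12⊕b13⊕b14⊕b15 = 0⊕1⊕0⊕0⊕1⊕0⊕0⊕1 = 1
s8: b8⊕b9⊕b10⊕b11⊕b12⊕b13⊕b14⊕b15 = 0⊕1⊕0⊕1⊕1⊕0⊕0⊕1 = 0
Syndrome (s8...s1) = 0100 → position 4.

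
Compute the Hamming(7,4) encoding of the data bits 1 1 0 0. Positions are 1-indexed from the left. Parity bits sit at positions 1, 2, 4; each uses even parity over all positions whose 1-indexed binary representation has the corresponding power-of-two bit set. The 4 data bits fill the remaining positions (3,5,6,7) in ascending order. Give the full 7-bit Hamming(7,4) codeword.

0111100

Place data bits at non-power-of-two positions: b3=1, b5=1, b6=0, b7=0.
p1 = XOR of data positions {3,5,7} = 1⊕1⊕0 = 0
p2 = XOR of data positions {3,6,7} = 1⊕0⊕0 = 1
p4 = XOR of data positions {5,6,7} = 1⊕0⊕0 = 1
Codeword b1..b7 = 0111100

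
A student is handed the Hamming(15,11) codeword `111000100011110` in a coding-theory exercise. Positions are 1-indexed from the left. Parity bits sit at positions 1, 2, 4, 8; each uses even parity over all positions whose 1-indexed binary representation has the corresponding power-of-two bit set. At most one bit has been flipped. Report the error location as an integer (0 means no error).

3

s1: b1⊕b3⊕b5⊕b7⊕b9⊕b11⊕b13⊕b15 = 1⊕1⊕0⊕1⊕0⊕1⊕1⊕0 = 1
s2: b2⊕b3⊕b6⊕b7⊕b10⊕b11⊕b14⊕b15 = 1⊕1⊕0⊕1⊕0⊕1⊕1⊕0 = 1
s4: b4⊕b5⊕b6⊕b7⊕b12⊕b13⊕b14⊕b15 = 0⊕0⊕0⊕1⊕1⊕1⊕1⊕0 = 0
s8: b8⊕b9⊕b10⊕b11⊕b12⊕b13⊕b14⊕b15 = 0⊕0⊕0⊕1⊕1⊕1⊕1⊕0 = 0
Syndrome (s8...s1) = 0011 → position 3.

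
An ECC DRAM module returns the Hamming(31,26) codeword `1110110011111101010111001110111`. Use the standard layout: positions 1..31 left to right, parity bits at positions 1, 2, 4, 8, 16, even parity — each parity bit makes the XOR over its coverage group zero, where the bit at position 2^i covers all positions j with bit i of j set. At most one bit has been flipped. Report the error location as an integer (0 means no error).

s1: b1⊕b3⊕b5⊕b7⊕b9⊕b11⊕b13⊕b15⊕b17⊕b19⊕b21⊕b23⊕b25⊕b27⊕b29⊕b31 = 1⊕1⊕1⊕0⊕1⊕1⊕1⊕0⊕0⊕0⊕1⊕0⊕1⊕1⊕1⊕1 = 1
s2: b2⊕b3⊕b6⊕b7⊕b10⊕b11⊕b14⊕b15⊕b18⊕b19⊕b22⊕b23⊕b26⊕b27⊕b30⊕b31 = 1⊕1⊕1⊕0⊕1⊕1⊕1⊕0⊕1⊕0⊕1⊕0⊕1⊕1⊕1⊕1 = 0
s4: b4⊕b5⊕b6⊕b7⊕b12⊕b13⊕b14⊕b15⊕b20⊕b21⊕b22⊕b23⊕b28⊕b29⊕b30⊕b31 = 0⊕1⊕1⊕0⊕1⊕1⊕1⊕0⊕1⊕1⊕1⊕0⊕0⊕1⊕1⊕1 = 1
s8: b8⊕b9⊕b10⊕b11⊕b12⊕b13⊕b14⊕b15⊕b24⊕b25⊕b26⊕b27⊕b28⊕b29⊕b30⊕b31 = 0⊕1⊕1⊕1⊕1⊕1⊕1⊕0⊕0⊕1⊕1⊕1⊕0⊕1⊕1⊕1 = 0
s16: b16⊕b17⊕b18⊕b19⊕b20⊕b21⊕b22⊕b23⊕b24⊕b25⊕b26⊕b27⊕b28⊕b29⊕b30⊕b31 = 1⊕0⊕1⊕0⊕1⊕1⊕1⊕0⊕0⊕1⊕1⊕1⊕0⊕1⊕1⊕1 = 1
Syndrome (s16...s1) = 10101 → position 21.

21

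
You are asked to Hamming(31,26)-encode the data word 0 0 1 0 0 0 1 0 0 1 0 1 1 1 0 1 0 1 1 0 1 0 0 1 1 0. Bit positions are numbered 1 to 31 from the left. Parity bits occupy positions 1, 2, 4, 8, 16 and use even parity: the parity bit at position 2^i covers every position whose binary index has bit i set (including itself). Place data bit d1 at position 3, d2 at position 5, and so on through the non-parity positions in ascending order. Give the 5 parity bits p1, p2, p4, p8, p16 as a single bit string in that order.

Place data bits at non-power-of-two positions: b3=0, b5=0, b6=1, b7=0, b9=0, b10=0, b11=1, b12=0, b13=0, b14=1, b15=0, b17=1, b18=1, b19=1, b20=0, b21=1, b22=0, b23=1, b24=1, b25=0, b26=1, b27=0, b28=0, b29=1, b30=1, b31=0.
p1 = XOR of data positions {3,5,7,9,11,13,15,17,19,21,23,25,27,29,31} = 0⊕0⊕0⊕0⊕1⊕0⊕0⊕1⊕1⊕1⊕1⊕0⊕0⊕1⊕0 = 0
p2 = XOR of data positions {3,6,7,10,11,14,15,18,19,22,23,26,27,30,31} = 0⊕1⊕0⊕0⊕1⊕1⊕0⊕1⊕1⊕0⊕1⊕1⊕0⊕1⊕0 = 0
p4 = XOR of data positions {5,6,7,12,13,14,15,20,21,22,23,28,29,30,31} = 0⊕1⊕0⊕0⊕0⊕1⊕0⊕0⊕1⊕0⊕1⊕0⊕1⊕1⊕0 = 0
p8 = XOR of data positions {9,10,11,12,13,14,15,24,25,26,27,28,29,30,31} = 0⊕0⊕1⊕0⊕0⊕1⊕0⊕1⊕0⊕1⊕0⊕0⊕1⊕1⊕0 = 0
p16 = XOR of data positions {17,18,19,20,21,22,23,24,25,26,27,28,29,30,31} = 1⊕1⊕1⊕0⊕1⊕0⊕1⊕1⊕0⊕1⊕0⊕0⊕1⊕1⊕0 = 1
Parity bits p1,p2,p4,p8,p16 = 00001

00001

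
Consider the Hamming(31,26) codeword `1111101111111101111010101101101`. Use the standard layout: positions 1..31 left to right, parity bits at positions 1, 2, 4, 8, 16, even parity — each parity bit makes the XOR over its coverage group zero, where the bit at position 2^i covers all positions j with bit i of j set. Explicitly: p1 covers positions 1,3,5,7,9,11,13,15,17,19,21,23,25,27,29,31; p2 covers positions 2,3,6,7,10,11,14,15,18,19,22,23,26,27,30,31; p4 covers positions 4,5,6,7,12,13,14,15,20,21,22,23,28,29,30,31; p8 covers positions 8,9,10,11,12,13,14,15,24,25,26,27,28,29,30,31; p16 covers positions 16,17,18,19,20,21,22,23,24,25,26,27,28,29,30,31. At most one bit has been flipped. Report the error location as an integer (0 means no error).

s1: b1⊕b3⊕b5⊕b7⊕b9⊕b11⊕b13⊕b15⊕b17⊕b19⊕b21⊕b23⊕b25⊕b27⊕b29⊕b31 = 1⊕1⊕1⊕1⊕1⊕1⊕1⊕0⊕1⊕1⊕1⊕1⊕1⊕0⊕1⊕1 = 0
s2: b2⊕b3⊕b6⊕b7⊕b10⊕b11⊕b14⊕b15⊕b18⊕b19⊕b22⊕b23⊕b26⊕b27⊕b30⊕b31 = 1⊕1⊕0⊕1⊕1⊕1⊕1⊕0⊕1⊕1⊕0⊕1⊕1⊕0⊕0⊕1 = 1
s4: b4⊕b5⊕b6⊕b7⊕b12⊕b13⊕b14⊕b15⊕b20⊕b21⊕b22⊕b23⊕b28⊕b29⊕b30⊕b31 = 1⊕1⊕0⊕1⊕1⊕1⊕1⊕0⊕0⊕1⊕0⊕1⊕1⊕1⊕0⊕1 = 1
s8: b8⊕b9⊕b10⊕b11⊕b12⊕b13⊕b14⊕b15⊕b24⊕b25⊕b26⊕b27⊕b28⊕b29⊕b30⊕b31 = 1⊕1⊕1⊕1⊕1⊕1⊕1⊕0⊕0⊕1⊕1⊕0⊕1⊕1⊕0⊕1 = 0
s16: b16⊕b17⊕b18⊕b19⊕b20⊕b21⊕b22⊕b23⊕b24⊕b25⊕b26⊕b27⊕b28⊕b29⊕b30⊕b31 = 1⊕1⊕1⊕1⊕0⊕1⊕0⊕1⊕0⊕1⊕1⊕0⊕1⊕1⊕0⊕1 = 1
Syndrome (s16...s1) = 10110 → position 22.

22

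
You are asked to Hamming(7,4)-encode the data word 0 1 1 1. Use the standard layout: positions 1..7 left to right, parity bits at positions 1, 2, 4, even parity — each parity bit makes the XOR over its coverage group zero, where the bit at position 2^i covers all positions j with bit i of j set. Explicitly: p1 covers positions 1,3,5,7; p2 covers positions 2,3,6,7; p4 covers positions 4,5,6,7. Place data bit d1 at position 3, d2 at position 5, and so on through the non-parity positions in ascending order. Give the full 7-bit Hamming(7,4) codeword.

0001111

Place data bits at non-power-of-two positions: b3=0, b5=1, b6=1, b7=1.
p1 = XOR of data positions {3,5,7} = 0⊕1⊕1 = 0
p2 = XOR of data positions {3,6,7} = 0⊕1⊕1 = 0
p4 = XOR of data positions {5,6,7} = 1⊕1⊕1 = 1
Codeword b1..b7 = 0001111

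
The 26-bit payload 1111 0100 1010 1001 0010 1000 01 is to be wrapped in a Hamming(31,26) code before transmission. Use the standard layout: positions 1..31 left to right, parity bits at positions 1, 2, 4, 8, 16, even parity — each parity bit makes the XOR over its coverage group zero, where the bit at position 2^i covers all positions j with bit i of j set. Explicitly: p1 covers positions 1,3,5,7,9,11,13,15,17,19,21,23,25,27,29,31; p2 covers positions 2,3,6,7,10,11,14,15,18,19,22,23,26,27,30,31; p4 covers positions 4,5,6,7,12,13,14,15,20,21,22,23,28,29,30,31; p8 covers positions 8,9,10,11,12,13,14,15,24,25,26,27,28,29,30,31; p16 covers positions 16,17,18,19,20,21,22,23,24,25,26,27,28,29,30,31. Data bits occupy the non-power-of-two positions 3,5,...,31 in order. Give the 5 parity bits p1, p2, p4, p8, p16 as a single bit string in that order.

Place data bits at non-power-of-two positions: b3=1, b5=1, b6=1, b7=1, b9=0, b10=1, b11=0, b12=0, b13=1, b14=0, b15=1, b17=0, b18=1, b19=0, b20=0, b21=1, b22=0, b23=0, b24=1, b25=0, b26=1, b27=0, b28=0, b29=0, b30=0, b31=1.
p1 = XOR of data positions {3,5,7,9,11,13,15,17,19,21,23,25,27,29,31} = 1⊕1⊕1⊕0⊕0⊕1⊕1⊕0⊕0⊕1⊕0⊕0⊕0⊕0⊕1 = 1
p2 = XOR of data positions {3,6,7,10,11,14,15,18,19,22,23,26,27,30,31} = 1⊕1⊕1⊕1⊕0⊕0⊕1⊕1⊕0⊕0⊕0⊕1⊕0⊕0⊕1 = 0
p4 = XOR of data positions {5,6,7,12,13,14,15,20,21,22,23,28,29,30,31} = 1⊕1⊕1⊕0⊕1⊕0⊕1⊕0⊕1⊕0⊕0⊕0⊕0⊕0⊕1 = 1
p8 = XOR of data positions {9,10,11,12,13,14,15,24,25,26,27,28,29,30,31} = 0⊕1⊕0⊕0⊕1⊕0⊕1⊕1⊕0⊕1⊕0⊕0⊕0⊕0⊕1 = 0
p16 = XOR of data positions {17,18,19,20,21,22,23,24,25,26,27,28,29,30,31} = 0⊕1⊕0⊕0⊕1⊕0⊕0⊕1⊕0⊕1⊕0⊕0⊕0⊕0⊕1 = 1
Parity bits p1,p2,p4,p8,p16 = 10101

10101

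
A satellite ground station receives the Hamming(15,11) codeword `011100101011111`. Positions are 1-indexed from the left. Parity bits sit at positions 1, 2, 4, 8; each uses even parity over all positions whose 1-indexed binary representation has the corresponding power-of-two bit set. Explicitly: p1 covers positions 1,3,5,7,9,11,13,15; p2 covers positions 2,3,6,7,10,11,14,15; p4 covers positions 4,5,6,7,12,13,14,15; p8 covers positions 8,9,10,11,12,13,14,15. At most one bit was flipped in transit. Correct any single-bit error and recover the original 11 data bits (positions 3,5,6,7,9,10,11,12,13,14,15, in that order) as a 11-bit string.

s1: b1⊕b3⊕b5⊕b7⊕b9⊕b11⊕b13⊕b15 = 0⊕1⊕0⊕1⊕1⊕1⊕1⊕1 = 0
s2: b2⊕b3⊕b6⊕b7⊕b10⊕b11⊕b14⊕b15 = 1⊕1⊕0⊕1⊕0⊕1⊕1⊕1 = 0
s4: b4⊕b5⊕b6⊕b7⊕b12⊕b13⊕b14⊕b15 = 1⊕0⊕0⊕1⊕1⊕1⊕1⊕1 = 0
s8: b8⊕b9⊕b10⊕b11⊕b12⊕b13⊕b14⊕b15 = 0⊕1⊕0⊕1⊕1⊕1⊕1⊕1 = 0
Syndrome (s8...s1) = 0000 → position 0 (no error).
No correction needed.
Data bits at positions 3,5,6,7,9,10,11,12,13,14,15: 10011011111

10011011111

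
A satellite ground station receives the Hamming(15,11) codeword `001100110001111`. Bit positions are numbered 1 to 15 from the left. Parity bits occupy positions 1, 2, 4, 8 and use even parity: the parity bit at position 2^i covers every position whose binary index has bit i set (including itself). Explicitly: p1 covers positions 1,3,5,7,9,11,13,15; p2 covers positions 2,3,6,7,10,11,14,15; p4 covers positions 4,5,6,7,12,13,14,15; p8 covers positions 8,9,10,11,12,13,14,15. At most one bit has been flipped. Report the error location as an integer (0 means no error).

s1: b1⊕b3⊕b5⊕b7⊕b9⊕b11⊕b13⊕b15 = 0⊕1⊕0⊕1⊕0⊕0⊕1⊕1 = 0
s2: b2⊕b3⊕b6⊕b7⊕b10⊕b11⊕b14⊕b15 = 0⊕1⊕0⊕1⊕0⊕0⊕1⊕1 = 0
s4: b4⊕b5⊕b6⊕b7⊕b12⊕b13⊕b14⊕b15 = 1⊕0⊕0⊕1⊕1⊕1⊕1⊕1 = 0
s8: b8⊕b9⊕b10⊕b11⊕b12⊕b13⊕b14⊕b15 = 1⊕0⊕0⊕0⊕1⊕1⊕1⊕1 = 1
Syndrome (s8...s1) = 1000 → position 8.

8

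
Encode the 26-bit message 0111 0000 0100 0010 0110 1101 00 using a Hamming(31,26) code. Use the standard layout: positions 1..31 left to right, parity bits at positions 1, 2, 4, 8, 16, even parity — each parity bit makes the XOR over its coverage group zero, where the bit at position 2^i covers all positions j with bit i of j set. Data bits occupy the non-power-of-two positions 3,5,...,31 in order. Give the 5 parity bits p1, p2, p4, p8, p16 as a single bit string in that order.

Place data bits at non-power-of-two positions: b3=0, b5=1, b6=1, b7=1, b9=0, b10=0, b11=0, b12=0, b13=0, b14=1, b15=0, b17=0, b18=0, b19=0, b20=1, b21=0, b22=0, b23=1, b24=1, b25=0, b26=1, b27=1, b28=0, b29=1, b30=0, b31=0.
p1 = XOR of data positions {3,5,7,9,11,13,15,17,19,21,23,25,27,29,31} = 0⊕1⊕1⊕0⊕0⊕0⊕0⊕0⊕0⊕0⊕1⊕0⊕1⊕1⊕0 = 1
p2 = XOR of data positions {3,6,7,10,11,14,15,18,19,22,23,26,27,30,31} = 0⊕1⊕1⊕0⊕0⊕1⊕0⊕0⊕0⊕0⊕1⊕1⊕1⊕0⊕0 = 0
p4 = XOR of data positions {5,6,7,12,13,14,15,20,21,22,23,28,29,30,31} = 1⊕1⊕1⊕0⊕0⊕1⊕0⊕1⊕0⊕0⊕1⊕0⊕1⊕0⊕0 = 1
p8 = XOR of data positions {9,10,11,12,13,14,15,24,25,26,27,28,29,30,31} = 0⊕0⊕0⊕0⊕0⊕1⊕0⊕1⊕0⊕1⊕1⊕0⊕1⊕0⊕0 = 1
p16 = XOR of data positions {17,18,19,20,21,22,23,24,25,26,27,28,29,30,31} = 0⊕0⊕0⊕1⊕0⊕0⊕1⊕1⊕0⊕1⊕1⊕0⊕1⊕0⊕0 = 0
Parity bits p1,p2,p4,p8,p16 = 10110

10110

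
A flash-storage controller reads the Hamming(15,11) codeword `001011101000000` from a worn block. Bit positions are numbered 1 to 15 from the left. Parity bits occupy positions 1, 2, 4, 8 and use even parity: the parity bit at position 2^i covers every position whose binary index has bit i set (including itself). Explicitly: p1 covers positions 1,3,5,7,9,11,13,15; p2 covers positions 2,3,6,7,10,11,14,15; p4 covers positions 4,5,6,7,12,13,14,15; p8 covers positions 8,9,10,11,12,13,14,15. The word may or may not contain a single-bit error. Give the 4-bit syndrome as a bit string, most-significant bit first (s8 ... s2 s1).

s1: b1⊕b3⊕b5⊕b7⊕b9⊕b11⊕b13⊕b15 = 0⊕1⊕1⊕1⊕1⊕0⊕0⊕0 = 0
s2: b2⊕b3⊕b6⊕b7⊕b10⊕b11⊕b14⊕b15 = 0⊕1⊕1⊕1⊕0⊕0⊕0⊕0 = 1
s4: b4⊕b5⊕b6⊕b7⊕b12⊕b13⊕b14⊕b15 = 0⊕1⊕1⊕1⊕0⊕0⊕0⊕0 = 1
s8: b8⊕b9⊕b10⊕b11⊕b12⊕b13⊕b14⊕b15 = 0⊕1⊕0⊕0⊕0⊕0⊕0⊕0 = 1
Syndrome (s8...s1) = 1110 → position 14.

1110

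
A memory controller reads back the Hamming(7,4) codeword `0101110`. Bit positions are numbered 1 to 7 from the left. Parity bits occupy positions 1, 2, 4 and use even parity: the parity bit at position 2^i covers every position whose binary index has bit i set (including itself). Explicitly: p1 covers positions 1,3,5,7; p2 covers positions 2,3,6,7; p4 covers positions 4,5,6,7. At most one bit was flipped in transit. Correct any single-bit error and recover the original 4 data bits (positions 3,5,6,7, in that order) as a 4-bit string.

0010

s1: b1⊕b3⊕b5⊕b7 = 0⊕0⊕1⊕0 = 1
s2: b2⊕b3⊕b6⊕b7 = 1⊕0⊕1⊕0 = 0
s4: b4⊕b5⊕b6⊕b7 = 1⊕1⊕1⊕0 = 1
Syndrome (s4...s1) = 101 → position 5.
Flip bit 5: corrected codeword = 0101010
Data bits at positions 3,5,6,7: 0010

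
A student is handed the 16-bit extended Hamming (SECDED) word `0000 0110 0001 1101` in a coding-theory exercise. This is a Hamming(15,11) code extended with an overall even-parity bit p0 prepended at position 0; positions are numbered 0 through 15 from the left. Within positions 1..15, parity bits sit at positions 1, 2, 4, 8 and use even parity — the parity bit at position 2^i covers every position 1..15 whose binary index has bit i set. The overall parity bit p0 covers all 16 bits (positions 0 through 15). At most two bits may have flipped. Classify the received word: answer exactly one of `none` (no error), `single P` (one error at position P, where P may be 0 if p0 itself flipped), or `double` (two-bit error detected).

s1: b1⊕b3⊕b5⊕b7⊕b9⊕b11⊕b13⊕b15 = 0⊕0⊕1⊕0⊕0⊕1⊕1⊕1 = 0
s2: b2⊕b3⊕b6⊕b7⊕b10⊕b11⊕b14⊕b15 = 0⊕0⊕1⊕0⊕0⊕1⊕0⊕1 = 1
s4: b4⊕b5⊕b6⊕b7⊕b12⊕b13⊕b14⊕b15 = 0⊕1⊕1⊕0⊕1⊕1⊕0⊕1 = 1
s8: b8⊕b9⊕b10⊕b11⊕b12⊕b13⊕b14⊕b15 = 0⊕0⊕0⊕1⊕1⊕1⊕0⊕1 = 0
Syndrome (s8...s1) = 0110 → position 6.
Overall parity (XOR of all 16 bits, including p0): 0⊕0⊕0⊕0⊕0⊕1⊕1⊕0⊕0⊕0⊕0⊕1⊕1⊕1⊕0⊕1 = 0
Overall=0, syndrome position=6 → double-bit error detected (uncorrectable).

double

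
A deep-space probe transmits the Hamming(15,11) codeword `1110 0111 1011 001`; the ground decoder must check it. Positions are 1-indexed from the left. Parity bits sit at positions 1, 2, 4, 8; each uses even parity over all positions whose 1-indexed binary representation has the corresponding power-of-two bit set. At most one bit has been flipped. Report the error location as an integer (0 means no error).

s1: b1⊕b3⊕b5⊕b7⊕b9⊕b11⊕b13⊕b15 = 1⊕1⊕0⊕1⊕1⊕1⊕0⊕1 = 0
s2: b2⊕b3⊕b6⊕b7⊕b10⊕b11⊕b14⊕b15 = 1⊕1⊕1⊕1⊕0⊕1⊕0⊕1 = 0
s4: b4⊕b5⊕b6⊕b7⊕b12⊕b13⊕b14⊕b15 = 0⊕0⊕1⊕1⊕1⊕0⊕0⊕1 = 0
s8: b8⊕b9⊕b10⊕b11⊕b12⊕b13⊕b14⊕b15 = 1⊕1⊕0⊕1⊕1⊕0⊕0⊕1 = 1
Syndrome (s8...s1) = 1000 → position 8.

8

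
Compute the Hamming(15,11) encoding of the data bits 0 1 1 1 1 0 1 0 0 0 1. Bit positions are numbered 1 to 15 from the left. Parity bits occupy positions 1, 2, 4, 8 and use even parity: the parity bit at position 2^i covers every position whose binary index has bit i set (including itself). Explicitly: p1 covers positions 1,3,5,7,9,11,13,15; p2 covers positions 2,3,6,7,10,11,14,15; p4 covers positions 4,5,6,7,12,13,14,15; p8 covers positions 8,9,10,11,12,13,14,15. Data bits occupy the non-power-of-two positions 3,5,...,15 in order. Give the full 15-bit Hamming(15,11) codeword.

Place data bits at non-power-of-two positions: b3=0, b5=1, b6=1, b7=1, b9=1, b10=0, b11=1, b12=0, b13=0, b14=0, b15=1.
p1 = XOR of data positions {3,5,7,9,11,13,15} = 0⊕1⊕1⊕1⊕1⊕0⊕1 = 1
p2 = XOR of data positions {3,6,7,10,11,14,15} = 0⊕1⊕1⊕0⊕1⊕0⊕1 = 0
p4 = XOR of data positions {5,6,7,12,13,14,15} = 1⊕1⊕1⊕0⊕0⊕0⊕1 = 0
p8 = XOR of data positions {9,10,11,12,13,14,15} = 1⊕0⊕1⊕0⊕0⊕0⊕1 = 1
Codeword b1..b15 = 100011111010001

100011111010001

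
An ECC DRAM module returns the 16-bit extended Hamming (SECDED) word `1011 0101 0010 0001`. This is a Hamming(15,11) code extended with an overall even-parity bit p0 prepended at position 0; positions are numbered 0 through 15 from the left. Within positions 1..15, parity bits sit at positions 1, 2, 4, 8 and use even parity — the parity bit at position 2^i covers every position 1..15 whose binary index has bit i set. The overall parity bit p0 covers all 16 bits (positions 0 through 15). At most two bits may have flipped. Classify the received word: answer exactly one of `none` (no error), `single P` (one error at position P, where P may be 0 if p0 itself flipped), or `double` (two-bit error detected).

single 6

s1: b1⊕b3⊕b5⊕b7⊕b9⊕b11⊕b13⊕b15 = 0⊕1⊕1⊕1⊕0⊕0⊕0⊕1 = 0
s2: b2⊕b3⊕b6⊕b7⊕b10⊕b11⊕b14⊕b15 = 1⊕1⊕0⊕1⊕1⊕0⊕0⊕1 = 1
s4: b4⊕b5⊕b6⊕b7⊕b12⊕b13⊕b14⊕b15 = 0⊕1⊕0⊕1⊕0⊕0⊕0⊕1 = 1
s8: b8⊕b9⊕b10⊕b11⊕b12⊕b13⊕b14⊕b15 = 0⊕0⊕1⊕0⊕0⊕0⊕0⊕1 = 0
Syndrome (s8...s1) = 0110 → position 6.
Overall parity (XOR of all 16 bits, including p0): 1⊕0⊕1⊕1⊕0⊕1⊕0⊕1⊕0⊕0⊕1⊕0⊕0⊕0⊕0⊕1 = 1
Overall=1, syndrome position=6 → single-bit error at position 6.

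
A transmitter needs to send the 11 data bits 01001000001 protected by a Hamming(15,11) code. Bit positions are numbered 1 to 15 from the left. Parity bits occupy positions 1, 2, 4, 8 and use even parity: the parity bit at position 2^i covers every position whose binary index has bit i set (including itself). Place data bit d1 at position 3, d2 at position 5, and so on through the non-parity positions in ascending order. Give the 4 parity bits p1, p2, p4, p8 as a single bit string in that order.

1100

Place data bits at non-power-of-two positions: b3=0, b5=1, b6=0, b7=0, b9=1, b10=0, b11=0, b12=0, b13=0, b14=0, b15=1.
p1 = XOR of data positions {3,5,7,9,11,13,15} = 0⊕1⊕0⊕1⊕0⊕0⊕1 = 1
p2 = XOR of data positions {3,6,7,10,11,14,15} = 0⊕0⊕0⊕0⊕0⊕0⊕1 = 1
p4 = XOR of data positions {5,6,7,12,13,14,15} = 1⊕0⊕0⊕0⊕0⊕0⊕1 = 0
p8 = XOR of data positions {9,10,11,12,13,14,15} = 1⊕0⊕0⊕0⊕0⊕0⊕1 = 0
Parity bits p1,p2,p4,p8 = 1100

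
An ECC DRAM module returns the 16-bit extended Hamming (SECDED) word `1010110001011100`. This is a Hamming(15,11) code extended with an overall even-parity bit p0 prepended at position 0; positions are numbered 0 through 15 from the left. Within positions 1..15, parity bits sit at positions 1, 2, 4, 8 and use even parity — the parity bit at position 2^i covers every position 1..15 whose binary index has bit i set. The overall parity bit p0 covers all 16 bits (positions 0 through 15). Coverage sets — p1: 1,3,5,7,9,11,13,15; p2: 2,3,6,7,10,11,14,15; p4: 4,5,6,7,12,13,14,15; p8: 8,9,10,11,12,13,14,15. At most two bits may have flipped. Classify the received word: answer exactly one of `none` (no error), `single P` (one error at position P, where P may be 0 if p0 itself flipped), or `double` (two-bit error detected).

none

s1: b1⊕b3⊕b5⊕b7⊕b9⊕b11⊕b13⊕b15 = 0⊕0⊕1⊕0⊕1⊕1⊕1⊕0 = 0
s2: b2⊕b3⊕b6⊕b7⊕b10⊕b11⊕b14⊕b15 = 1⊕0⊕0⊕0⊕0⊕1⊕0⊕0 = 0
s4: b4⊕b5⊕b6⊕b7⊕b12⊕b13⊕b14⊕b15 = 1⊕1⊕0⊕0⊕1⊕1⊕0⊕0 = 0
s8: b8⊕b9⊕b10⊕b11⊕b12⊕b13⊕b14⊕b15 = 0⊕1⊕0⊕1⊕1⊕1⊕0⊕0 = 0
Syndrome (s8...s1) = 0000 → position 0 (no error).
Overall parity (XOR of all 16 bits, including p0): 1⊕0⊕1⊕0⊕1⊕1⊕0⊕0⊕0⊕1⊕0⊕1⊕1⊕1⊕0⊕0 = 0
Overall=0, syndrome position=0 → no error.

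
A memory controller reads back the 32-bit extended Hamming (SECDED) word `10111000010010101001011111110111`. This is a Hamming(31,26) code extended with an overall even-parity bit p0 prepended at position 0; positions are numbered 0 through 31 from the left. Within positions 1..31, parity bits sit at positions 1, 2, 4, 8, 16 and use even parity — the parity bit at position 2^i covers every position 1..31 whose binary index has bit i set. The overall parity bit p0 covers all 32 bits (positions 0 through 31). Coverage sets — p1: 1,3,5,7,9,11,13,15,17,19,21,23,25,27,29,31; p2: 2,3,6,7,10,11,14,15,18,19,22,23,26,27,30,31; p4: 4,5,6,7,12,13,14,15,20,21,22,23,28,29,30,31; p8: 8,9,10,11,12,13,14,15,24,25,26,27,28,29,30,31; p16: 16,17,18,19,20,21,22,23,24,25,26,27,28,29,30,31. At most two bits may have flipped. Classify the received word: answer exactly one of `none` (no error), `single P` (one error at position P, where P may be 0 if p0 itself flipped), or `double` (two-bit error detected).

single 5

s1: b1⊕b3⊕b5⊕b7⊕b9⊕b11⊕b13⊕b15⊕b17⊕b19⊕b21⊕b23⊕b25⊕b27⊕b29⊕b31 = 0⊕1⊕0⊕0⊕1⊕0⊕0⊕0⊕0⊕1⊕1⊕1⊕1⊕1⊕1⊕1 = 1
s2: b2⊕b3⊕b6⊕b7⊕b10⊕b11⊕b14⊕b15⊕b18⊕b19⊕b22⊕b23⊕b26⊕b27⊕b30⊕b31 = 1⊕1⊕0⊕0⊕0⊕0⊕1⊕0⊕0⊕1⊕1⊕1⊕1⊕1⊕1⊕1 = 0
s4: b4⊕b5⊕b6⊕b7⊕b12⊕b13⊕b14⊕b15⊕b20⊕b21⊕b22⊕b23⊕b28⊕b29⊕b30⊕b31 = 1⊕0⊕0⊕0⊕1⊕0⊕1⊕0⊕0⊕1⊕1⊕1⊕0⊕1⊕1⊕1 = 1
s8: b8⊕b9⊕b10⊕b11⊕b12⊕b13⊕b14⊕b15⊕b24⊕b25⊕b26⊕b27⊕b28⊕b29⊕b30⊕b31 = 0⊕1⊕0⊕0⊕1⊕0⊕1⊕0⊕1⊕1⊕1⊕1⊕0⊕1⊕1⊕1 = 0
s16: b16⊕b17⊕b18⊕b19⊕b20⊕b21⊕b22⊕b23⊕b24⊕b25⊕b26⊕b27⊕b28⊕b29⊕b30⊕b31 = 1⊕0⊕0⊕1⊕0⊕1⊕1⊕1⊕1⊕1⊕1⊕1⊕0⊕1⊕1⊕1 = 0
Syndrome (s16...s1) = 00101 → position 5.
Overall parity (XOR of all 32 bits, including p0): 1⊕0⊕1⊕1⊕1⊕0⊕0⊕0⊕0⊕1⊕0⊕0⊕1⊕0⊕1⊕0⊕1⊕0⊕0⊕1⊕0⊕1⊕1⊕1⊕1⊕1⊕1⊕1⊕0⊕1⊕1⊕1 = 1
Overall=1, syndrome position=5 → single-bit error at position 5.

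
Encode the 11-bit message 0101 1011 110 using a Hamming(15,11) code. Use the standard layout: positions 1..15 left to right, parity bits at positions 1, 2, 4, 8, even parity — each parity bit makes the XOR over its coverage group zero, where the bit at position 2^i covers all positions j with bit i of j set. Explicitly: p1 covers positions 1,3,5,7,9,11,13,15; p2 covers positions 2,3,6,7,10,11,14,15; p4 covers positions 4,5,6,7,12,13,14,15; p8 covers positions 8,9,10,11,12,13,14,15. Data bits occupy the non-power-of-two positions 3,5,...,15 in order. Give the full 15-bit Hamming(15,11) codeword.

110110111011110

Place data bits at non-power-of-two positions: b3=0, b5=1, b6=0, b7=1, b9=1, b10=0, b11=1, b12=1, b13=1, b14=1, b15=0.
p1 = XOR of data positions {3,5,7,9,11,13,15} = 0⊕1⊕1⊕1⊕1⊕1⊕0 = 1
p2 = XOR of data positions {3,6,7,10,11,14,15} = 0⊕0⊕1⊕0⊕1⊕1⊕0 = 1
p4 = XOR of data positions {5,6,7,12,13,14,15} = 1⊕0⊕1⊕1⊕1⊕1⊕0 = 1
p8 = XOR of data positions {9,10,11,12,13,14,15} = 1⊕0⊕1⊕1⊕1⊕1⊕0 = 1
Codeword b1..b15 = 110110111011110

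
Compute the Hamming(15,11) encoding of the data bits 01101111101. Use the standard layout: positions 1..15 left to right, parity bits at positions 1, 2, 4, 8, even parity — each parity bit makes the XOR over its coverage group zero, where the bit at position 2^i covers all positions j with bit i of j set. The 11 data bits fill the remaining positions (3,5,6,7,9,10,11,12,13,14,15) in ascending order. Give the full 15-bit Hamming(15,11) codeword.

100111001111101

Place data bits at non-power-of-two positions: b3=0, b5=1, b6=1, b7=0, b9=1, b10=1, b11=1, b12=1, b13=1, b14=0, b15=1.
p1 = XOR of data positions {3,5,7,9,11,13,15} = 0⊕1⊕0⊕1⊕1⊕1⊕1 = 1
p2 = XOR of data positions {3,6,7,10,11,14,15} = 0⊕1⊕0⊕1⊕1⊕0⊕1 = 0
p4 = XOR of data positions {5,6,7,12,13,14,15} = 1⊕1⊕0⊕1⊕1⊕0⊕1 = 1
p8 = XOR of data positions {9,10,11,12,13,14,15} = 1⊕1⊕1⊕1⊕1⊕0⊕1 = 0
Codeword b1..b15 = 100111001111101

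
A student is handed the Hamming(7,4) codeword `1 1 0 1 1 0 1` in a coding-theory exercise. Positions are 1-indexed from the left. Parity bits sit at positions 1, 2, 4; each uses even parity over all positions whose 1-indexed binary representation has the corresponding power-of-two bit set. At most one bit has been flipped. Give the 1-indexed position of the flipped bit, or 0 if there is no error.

5

s1: b1⊕b3⊕b5⊕b7 = 1⊕0⊕1⊕1 = 1
s2: b2⊕b3⊕b6⊕b7 = 1⊕0⊕0⊕1 = 0
s4: b4⊕b5⊕b6⊕b7 = 1⊕1⊕0⊕1 = 1
Syndrome (s4...s1) = 101 → position 5.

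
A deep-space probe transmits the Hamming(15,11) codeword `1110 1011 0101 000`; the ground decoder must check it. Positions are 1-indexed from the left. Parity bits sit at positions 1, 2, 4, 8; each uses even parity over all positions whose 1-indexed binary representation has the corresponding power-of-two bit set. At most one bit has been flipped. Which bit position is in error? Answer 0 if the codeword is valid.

12

s1: b1⊕b3⊕b5⊕b7⊕b9⊕b11⊕b13⊕b15 = 1⊕1⊕1⊕1⊕0⊕0⊕0⊕0 = 0
s2: b2⊕b3⊕b6⊕b7⊕b10⊕b11⊕b14⊕b15 = 1⊕1⊕0⊕1⊕1⊕0⊕0⊕0 = 0
s4: b4⊕b5⊕b6⊕b7⊕b12⊕b13⊕b14⊕b15 = 0⊕1⊕0⊕1⊕1⊕0⊕0⊕0 = 1
s8: b8⊕b9⊕b10⊕b11⊕b12⊕b13⊕b14⊕b15 = 1⊕0⊕1⊕0⊕1⊕0⊕0⊕0 = 1
Syndrome (s8...s1) = 1100 → position 12.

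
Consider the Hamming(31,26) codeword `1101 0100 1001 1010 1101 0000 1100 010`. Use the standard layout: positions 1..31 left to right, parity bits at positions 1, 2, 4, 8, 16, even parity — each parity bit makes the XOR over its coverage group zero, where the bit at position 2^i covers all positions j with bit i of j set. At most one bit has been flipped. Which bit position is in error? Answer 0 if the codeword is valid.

12

s1: b1⊕b3⊕b5⊕b7⊕b9⊕b11⊕b13⊕b15⊕b17⊕b19⊕b21⊕b23⊕b25⊕b27⊕b29⊕b31 = 1⊕0⊕0⊕0⊕1⊕0⊕1⊕1⊕1⊕0⊕0⊕0⊕1⊕0⊕0⊕0 = 0
s2: b2⊕b3⊕b6⊕b7⊕b10⊕b11⊕b14⊕b15⊕b18⊕b19⊕b22⊕b23⊕b26⊕b27⊕b30⊕b31 = 1⊕0⊕1⊕0⊕0⊕0⊕0⊕1⊕1⊕0⊕0⊕0⊕1⊕0⊕1⊕0 = 0
s4: b4⊕b5⊕b6⊕b7⊕b12⊕b13⊕b14⊕b15⊕b20⊕b21⊕b22⊕b23⊕b28⊕b29⊕b30⊕b31 = 1⊕0⊕1⊕0⊕1⊕1⊕0⊕1⊕1⊕0⊕0⊕0⊕0⊕0⊕1⊕0 = 1
s8: b8⊕b9⊕b10⊕b11⊕b12⊕b13⊕b14⊕b15⊕b24⊕b25⊕b26⊕b27⊕b28⊕b29⊕b30⊕b31 = 0⊕1⊕0⊕0⊕1⊕1⊕0⊕1⊕0⊕1⊕1⊕0⊕0⊕0⊕1⊕0 = 1
s16: b16⊕b17⊕b18⊕b19⊕b20⊕b21⊕b22⊕b23⊕b24⊕b25⊕b26⊕b27⊕b28⊕b29⊕b30⊕b31 = 0⊕1⊕1⊕0⊕1⊕0⊕0⊕0⊕0⊕1⊕1⊕0⊕0⊕0⊕1⊕0 = 0
Syndrome (s16...s1) = 01100 → position 12.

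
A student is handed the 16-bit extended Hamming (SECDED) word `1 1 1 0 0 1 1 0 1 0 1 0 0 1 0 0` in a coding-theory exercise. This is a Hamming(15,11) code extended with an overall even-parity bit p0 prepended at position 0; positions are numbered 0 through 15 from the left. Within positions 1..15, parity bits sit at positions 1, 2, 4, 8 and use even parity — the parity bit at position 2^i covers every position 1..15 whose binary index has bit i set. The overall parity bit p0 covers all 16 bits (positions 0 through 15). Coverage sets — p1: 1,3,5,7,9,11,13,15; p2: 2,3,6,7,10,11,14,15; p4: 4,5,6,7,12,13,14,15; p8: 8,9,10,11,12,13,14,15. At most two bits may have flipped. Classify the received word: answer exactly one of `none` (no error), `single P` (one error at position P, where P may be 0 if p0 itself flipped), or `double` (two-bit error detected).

double

s1: b1⊕b3⊕b5⊕b7⊕b9⊕b11⊕b13⊕b15 = 1⊕0⊕1⊕0⊕0⊕0⊕1⊕0 = 1
s2: b2⊕b3⊕b6⊕b7⊕b10⊕b11⊕b14⊕b15 = 1⊕0⊕1⊕0⊕1⊕0⊕0⊕0 = 1
s4: b4⊕b5⊕b6⊕b7⊕b12⊕b13⊕b14⊕b15 = 0⊕1⊕1⊕0⊕0⊕1⊕0⊕0 = 1
s8: b8⊕b9⊕b10⊕b11⊕b12⊕b13⊕b14⊕b15 = 1⊕0⊕1⊕0⊕0⊕1⊕0⊕0 = 1
Syndrome (s8...s1) = 1111 → position 15.
Overall parity (XOR of all 16 bits, including p0): 1⊕1⊕1⊕0⊕0⊕1⊕1⊕0⊕1⊕0⊕1⊕0⊕0⊕1⊕0⊕0 = 0
Overall=0, syndrome position=15 → double-bit error detected (uncorrectable).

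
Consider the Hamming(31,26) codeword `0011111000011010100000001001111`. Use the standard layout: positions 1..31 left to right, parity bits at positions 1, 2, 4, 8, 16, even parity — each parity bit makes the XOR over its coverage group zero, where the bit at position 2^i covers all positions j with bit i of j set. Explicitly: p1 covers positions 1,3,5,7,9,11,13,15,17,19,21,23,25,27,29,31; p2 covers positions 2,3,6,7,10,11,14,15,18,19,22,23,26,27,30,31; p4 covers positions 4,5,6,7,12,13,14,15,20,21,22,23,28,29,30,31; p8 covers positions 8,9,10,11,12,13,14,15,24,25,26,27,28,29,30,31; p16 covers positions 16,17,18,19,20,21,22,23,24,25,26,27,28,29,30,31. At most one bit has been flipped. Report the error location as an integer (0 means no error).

5

s1: b1⊕b3⊕b5⊕b7⊕b9⊕b11⊕b13⊕b15⊕b17⊕b19⊕b21⊕b23⊕b25⊕b27⊕b29⊕b31 = 0⊕1⊕1⊕1⊕0⊕0⊕1⊕1⊕1⊕0⊕0⊕0⊕1⊕0⊕1⊕1 = 1
s2: b2⊕b3⊕b6⊕b7⊕b10⊕b11⊕b14⊕b15⊕b18⊕b19⊕b22⊕b23⊕b26⊕b27⊕b30⊕b31 = 0⊕1⊕1⊕1⊕0⊕0⊕0⊕1⊕0⊕0⊕0⊕0⊕0⊕0⊕1⊕1 = 0
s4: b4⊕b5⊕b6⊕b7⊕b12⊕b13⊕b14⊕b15⊕b20⊕b21⊕b22⊕b23⊕b28⊕b29⊕b30⊕b31 = 1⊕1⊕1⊕1⊕1⊕1⊕0⊕1⊕0⊕0⊕0⊕0⊕1⊕1⊕1⊕1 = 1
s8: b8⊕b9⊕b10⊕b11⊕b12⊕b13⊕b14⊕b15⊕b24⊕b25⊕b26⊕b27⊕b28⊕b29⊕b30⊕b31 = 0⊕0⊕0⊕0⊕1⊕1⊕0⊕1⊕0⊕1⊕0⊕0⊕1⊕1⊕1⊕1 = 0
s16: b16⊕b17⊕b18⊕b19⊕b20⊕b21⊕b22⊕b23⊕b24⊕b25⊕b26⊕b27⊕b28⊕b29⊕b30⊕b31 = 0⊕1⊕0⊕0⊕0⊕0⊕0⊕0⊕0⊕1⊕0⊕0⊕1⊕1⊕1⊕1 = 0
Syndrome (s16...s1) = 00101 → position 5.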